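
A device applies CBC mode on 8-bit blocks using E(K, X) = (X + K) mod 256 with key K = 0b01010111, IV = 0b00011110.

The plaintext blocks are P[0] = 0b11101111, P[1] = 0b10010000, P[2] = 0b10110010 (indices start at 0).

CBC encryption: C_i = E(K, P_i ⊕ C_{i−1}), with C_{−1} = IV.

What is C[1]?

C[0]: P[0] ⊕ 0b00011110 = 0b11110001; E(K, 0b11110001) = 0b01001000.
C[1]: P[1] ⊕ 0b01001000 = 0b11011000; E(K, 0b11011000) = 0b00101111.

C[1] = 0b00101111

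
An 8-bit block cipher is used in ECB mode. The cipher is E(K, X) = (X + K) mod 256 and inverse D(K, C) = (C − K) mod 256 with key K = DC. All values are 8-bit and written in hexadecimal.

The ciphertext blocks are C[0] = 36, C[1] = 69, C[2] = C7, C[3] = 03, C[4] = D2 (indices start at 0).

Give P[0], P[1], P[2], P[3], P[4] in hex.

P[0] = 5A, P[1] = 8D, P[2] = EB, P[3] = 27, P[4] = F6

ECB decryption: P_i = D(K, C_i).
P[0]: D(K, 36) = 5A.
P[1]: D(K, 69) = 8D.
P[2]: D(K, C7) = EB.
P[3]: D(K, 03) = 27.
P[4]: D(K, D2) = F6.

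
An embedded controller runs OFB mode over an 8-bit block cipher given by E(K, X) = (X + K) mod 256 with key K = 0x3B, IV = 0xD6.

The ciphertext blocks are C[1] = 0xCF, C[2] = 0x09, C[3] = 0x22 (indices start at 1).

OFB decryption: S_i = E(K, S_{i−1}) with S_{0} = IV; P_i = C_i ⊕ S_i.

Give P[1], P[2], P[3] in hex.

P[1] = 0xDE, P[2] = 0x45, P[3] = 0xA5

P[1]: S = E(K, 0xD6) = 0x11; 0xCF ⊕ 0x11 = 0xDE.
P[2]: S = E(K, 0x11) = 0x4C; 0x09 ⊕ 0x4C = 0x45.
P[3]: S = E(K, 0x4C) = 0x87; 0x22 ⊕ 0x87 = 0xA5.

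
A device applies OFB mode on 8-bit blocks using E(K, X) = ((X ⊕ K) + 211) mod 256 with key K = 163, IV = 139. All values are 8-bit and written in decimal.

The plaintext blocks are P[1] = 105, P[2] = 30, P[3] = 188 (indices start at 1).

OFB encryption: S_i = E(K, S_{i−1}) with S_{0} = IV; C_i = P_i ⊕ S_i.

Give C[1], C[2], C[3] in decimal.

C[1]: S = E(K, 139) = 251; 105 ⊕ 251 = 146.
C[2]: S = E(K, 251) = 43; 30 ⊕ 43 = 53.
C[3]: S = E(K, 43) = 91; 188 ⊕ 91 = 231.

C[1] = 146, C[2] = 53, C[3] = 231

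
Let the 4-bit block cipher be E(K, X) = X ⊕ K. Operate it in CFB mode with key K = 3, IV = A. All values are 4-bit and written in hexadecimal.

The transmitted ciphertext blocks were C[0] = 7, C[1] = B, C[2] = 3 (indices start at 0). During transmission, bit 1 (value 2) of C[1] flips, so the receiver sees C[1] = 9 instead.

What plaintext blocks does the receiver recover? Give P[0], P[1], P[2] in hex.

CFB decryption: P_i = C_i ⊕ E(K, C_{i−1}), with C_{−1} = IV.
Only C[1] changed, to 9. In CFB, a change in C_i flips the same bit in P_i and garbles P_{i+1}. Decrypting the received ciphertext:
P[0]: E(K, A) = 9; 7 ⊕ 9 = E.
P[1]: E(K, 7) = 4; 9 ⊕ 4 = D.
P[2]: E(K, 9) = A; 3 ⊕ A = 9.
Blocks that differ from the original plaintext: P[1], P[2].

P[0] = E, P[1] = D, P[2] = 9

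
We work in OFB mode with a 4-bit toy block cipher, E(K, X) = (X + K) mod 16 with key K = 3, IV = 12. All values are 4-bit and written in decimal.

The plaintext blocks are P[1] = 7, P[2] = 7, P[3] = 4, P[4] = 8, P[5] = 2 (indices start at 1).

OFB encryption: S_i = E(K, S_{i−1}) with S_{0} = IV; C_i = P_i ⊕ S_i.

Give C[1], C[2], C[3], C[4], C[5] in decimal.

C[1]: S = E(K, 12) = 15; 7 ⊕ 15 = 8.
C[2]: S = E(K, 15) = 2; 7 ⊕ 2 = 5.
C[3]: S = E(K, 2) = 5; 4 ⊕ 5 = 1.
C[4]: S = E(K, 5) = 8; 8 ⊕ 8 = 0.
C[5]: S = E(K, 8) = 11; 2 ⊕ 11 = 9.

C[1] = 8, C[2] = 5, C[3] = 1, C[4] = 0, C[5] = 9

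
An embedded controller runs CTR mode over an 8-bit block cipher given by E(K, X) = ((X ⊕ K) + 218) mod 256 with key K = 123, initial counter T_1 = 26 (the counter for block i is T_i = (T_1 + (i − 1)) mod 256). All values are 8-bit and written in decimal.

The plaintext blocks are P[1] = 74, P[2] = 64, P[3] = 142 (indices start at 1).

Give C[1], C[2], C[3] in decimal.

C[1] = 113, C[2] = 122, C[3] = 207

CTR encryption: S_i = E(K, T_i) where T_i is the counter for block i; C_i = P_i ⊕ S_i.
C[1]: T = 26, S = E(K, T) = 59; 74 ⊕ 59 = 113.
C[2]: T = 27, S = E(K, T) = 58; 64 ⊕ 58 = 122.
C[3]: T = 28, S = E(K, T) = 65; 142 ⊕ 65 = 207.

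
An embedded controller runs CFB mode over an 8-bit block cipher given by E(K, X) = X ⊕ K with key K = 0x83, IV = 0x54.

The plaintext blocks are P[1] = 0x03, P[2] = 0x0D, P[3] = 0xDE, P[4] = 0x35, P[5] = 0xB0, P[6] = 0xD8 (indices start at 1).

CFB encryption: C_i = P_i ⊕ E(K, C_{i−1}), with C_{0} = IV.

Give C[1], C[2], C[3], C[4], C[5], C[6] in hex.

C[1]: E(K, 0x54) = 0xD7; 0x03 ⊕ 0xD7 = 0xD4.
C[2]: E(K, 0xD4) = 0x57; 0x0D ⊕ 0x57 = 0x5A.
C[3]: E(K, 0x5A) = 0xD9; 0xDE ⊕ 0xD9 = 0x07.
C[4]: E(K, 0x07) = 0x84; 0x35 ⊕ 0x84 = 0xB1.
C[5]: E(K, 0xB1) = 0x32; 0xB0 ⊕ 0x32 = 0x82.
C[6]: E(K, 0x82) = 0x01; 0xD8 ⊕ 0x01 = 0xD9.

C[1] = 0xD4, C[2] = 0x5A, C[3] = 0x07, C[4] = 0xB1, C[5] = 0x82, C[6] = 0xD9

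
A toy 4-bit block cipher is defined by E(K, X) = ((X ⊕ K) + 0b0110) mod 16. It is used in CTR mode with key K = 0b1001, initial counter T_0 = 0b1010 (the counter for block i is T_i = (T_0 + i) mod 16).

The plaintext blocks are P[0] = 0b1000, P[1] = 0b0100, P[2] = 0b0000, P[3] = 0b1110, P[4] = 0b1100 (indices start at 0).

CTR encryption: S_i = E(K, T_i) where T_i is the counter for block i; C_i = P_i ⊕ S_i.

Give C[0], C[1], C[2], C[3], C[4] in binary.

C[0] = 0b0001, C[1] = 0b1100, C[2] = 0b1011, C[3] = 0b0100, C[4] = 0b0001

C[0]: T = 0b1010, S = E(K, T) = 0b1001; 0b1000 ⊕ 0b1001 = 0b0001.
C[1]: T = 0b1011, S = E(K, T) = 0b1000; 0b0100 ⊕ 0b1000 = 0b1100.
C[2]: T = 0b1100, S = E(K, T) = 0b1011; 0b0000 ⊕ 0b1011 = 0b1011.
C[3]: T = 0b1101, S = E(K, T) = 0b1010; 0b1110 ⊕ 0b1010 = 0b0100.
C[4]: T = 0b1110, S = E(K, T) = 0b1101; 0b1100 ⊕ 0b1101 = 0b0001.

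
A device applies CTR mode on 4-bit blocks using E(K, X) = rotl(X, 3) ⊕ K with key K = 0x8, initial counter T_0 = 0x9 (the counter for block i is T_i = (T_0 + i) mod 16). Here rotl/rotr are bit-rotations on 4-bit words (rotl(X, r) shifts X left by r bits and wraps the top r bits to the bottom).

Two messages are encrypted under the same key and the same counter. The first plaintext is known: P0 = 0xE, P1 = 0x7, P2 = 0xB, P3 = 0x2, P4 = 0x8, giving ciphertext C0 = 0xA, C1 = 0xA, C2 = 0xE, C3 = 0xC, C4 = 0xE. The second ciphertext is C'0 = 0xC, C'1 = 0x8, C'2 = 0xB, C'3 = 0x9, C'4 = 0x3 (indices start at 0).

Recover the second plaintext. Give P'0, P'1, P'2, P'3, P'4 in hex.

In CTR with a reused counter, both messages share the same keystream S_i, so C_i ⊕ C'_i = P_i ⊕ P'_i and thus P'_i = P_i ⊕ C_i ⊕ C'_i.
P'0: 0xE ⊕ 0xA ⊕ 0xC = 0x8.
P'1: 0x7 ⊕ 0xA ⊕ 0x8 = 0x5.
P'2: 0xB ⊕ 0xE ⊕ 0xB = 0xE.
P'3: 0x2 ⊕ 0xC ⊕ 0x9 = 0x7.
P'4: 0x8 ⊕ 0xE ⊕ 0x3 = 0x5.

P'0 = 0x8, P'1 = 0x5, P'2 = 0xE, P'3 = 0x7, P'4 = 0x5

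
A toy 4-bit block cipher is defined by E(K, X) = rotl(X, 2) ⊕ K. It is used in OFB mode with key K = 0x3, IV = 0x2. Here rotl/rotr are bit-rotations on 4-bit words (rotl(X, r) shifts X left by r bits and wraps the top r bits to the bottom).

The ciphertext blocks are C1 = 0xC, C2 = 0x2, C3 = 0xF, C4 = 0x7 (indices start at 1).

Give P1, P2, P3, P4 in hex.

OFB decryption: S_i = E(K, S_{i−1}) with S_{0} = IV; P_i = C_i ⊕ S_i.
P1: S = E(K, 0x2) = 0xB; 0xC ⊕ 0xB = 0x7.
P2: S = E(K, 0xB) = 0xD; 0x2 ⊕ 0xD = 0xF.
P3: S = E(K, 0xD) = 0x4; 0xF ⊕ 0x4 = 0xB.
P4: S = E(K, 0x4) = 0x2; 0x7 ⊕ 0x2 = 0x5.

P1 = 0x7, P2 = 0xF, P3 = 0xB, P4 = 0x5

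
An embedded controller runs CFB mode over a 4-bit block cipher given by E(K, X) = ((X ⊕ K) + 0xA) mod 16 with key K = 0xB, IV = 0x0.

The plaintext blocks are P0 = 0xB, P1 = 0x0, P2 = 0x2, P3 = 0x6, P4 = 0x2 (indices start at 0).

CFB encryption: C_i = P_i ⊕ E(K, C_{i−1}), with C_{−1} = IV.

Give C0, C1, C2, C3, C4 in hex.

C0 = 0xE, C1 = 0xF, C2 = 0xC, C3 = 0x7, C4 = 0x4

C0: E(K, 0x0) = 0x5; 0xB ⊕ 0x5 = 0xE.
C1: E(K, 0xE) = 0xF; 0x0 ⊕ 0xF = 0xF.
C2: E(K, 0xF) = 0xE; 0x2 ⊕ 0xE = 0xC.
C3: E(K, 0xC) = 0x1; 0x6 ⊕ 0x1 = 0x7.
C4: E(K, 0x7) = 0x6; 0x2 ⊕ 0x6 = 0x4.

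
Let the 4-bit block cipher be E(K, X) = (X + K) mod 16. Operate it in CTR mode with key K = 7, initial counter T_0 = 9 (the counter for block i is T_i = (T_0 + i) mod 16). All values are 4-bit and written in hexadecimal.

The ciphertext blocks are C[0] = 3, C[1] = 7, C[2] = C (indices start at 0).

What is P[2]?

P[2] = E

CTR decryption: S_i = E(K, T_i) where T_i is the counter for block i; P_i = C_i ⊕ S_i.
P[2]: T = B, S = E(K, T) = 2; C ⊕ 2 = E.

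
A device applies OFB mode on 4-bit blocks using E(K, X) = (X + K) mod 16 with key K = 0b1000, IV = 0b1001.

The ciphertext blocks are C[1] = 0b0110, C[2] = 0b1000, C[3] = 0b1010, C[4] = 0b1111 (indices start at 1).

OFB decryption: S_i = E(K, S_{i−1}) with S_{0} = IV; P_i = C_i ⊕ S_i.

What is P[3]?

P[3] = 0b1011

P[1]: S = E(K, 0b1001) = 0b0001; 0b0110 ⊕ 0b0001 = 0b0111.
P[2]: S = E(K, 0b0001) = 0b1001; 0b1000 ⊕ 0b1001 = 0b0001.
P[3]: S = E(K, 0b1001) = 0b0001; 0b1010 ⊕ 0b0001 = 0b1011.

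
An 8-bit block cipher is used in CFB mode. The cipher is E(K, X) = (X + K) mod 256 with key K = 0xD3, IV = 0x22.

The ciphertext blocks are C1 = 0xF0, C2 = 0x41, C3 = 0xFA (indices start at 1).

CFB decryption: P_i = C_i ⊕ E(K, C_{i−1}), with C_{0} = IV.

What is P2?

P2 = 0x82

P2: E(K, 0xF0) = 0xC3; 0x41 ⊕ 0xC3 = 0x82.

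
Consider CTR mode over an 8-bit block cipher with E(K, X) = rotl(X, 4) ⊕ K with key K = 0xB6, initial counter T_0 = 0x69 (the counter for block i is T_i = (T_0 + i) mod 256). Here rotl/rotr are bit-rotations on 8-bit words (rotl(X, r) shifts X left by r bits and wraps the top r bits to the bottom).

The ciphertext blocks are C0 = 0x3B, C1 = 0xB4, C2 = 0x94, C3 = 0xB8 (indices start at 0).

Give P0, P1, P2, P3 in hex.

CTR decryption: S_i = E(K, T_i) where T_i is the counter for block i; P_i = C_i ⊕ S_i.
P0: T = 0x69, S = E(K, T) = 0x20; 0x3B ⊕ 0x20 = 0x1B.
P1: T = 0x6A, S = E(K, T) = 0x10; 0xB4 ⊕ 0x10 = 0xA4.
P2: T = 0x6B, S = E(K, T) = 0x00; 0x94 ⊕ 0x00 = 0x94.
P3: T = 0x6C, S = E(K, T) = 0x70; 0xB8 ⊕ 0x70 = 0xC8.

P0 = 0x1B, P1 = 0xA4, P2 = 0x94, P3 = 0xC8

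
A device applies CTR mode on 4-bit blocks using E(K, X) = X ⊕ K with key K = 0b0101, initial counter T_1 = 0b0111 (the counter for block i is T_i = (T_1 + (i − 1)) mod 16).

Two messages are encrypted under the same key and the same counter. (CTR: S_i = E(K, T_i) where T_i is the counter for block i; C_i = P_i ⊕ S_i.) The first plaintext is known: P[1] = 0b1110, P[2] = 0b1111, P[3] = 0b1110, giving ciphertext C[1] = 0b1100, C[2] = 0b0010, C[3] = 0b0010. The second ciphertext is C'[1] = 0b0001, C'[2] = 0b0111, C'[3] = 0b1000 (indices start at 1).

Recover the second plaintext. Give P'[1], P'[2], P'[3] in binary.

In CTR with a reused counter, both messages share the same keystream S_i, so C_i ⊕ C'_i = P_i ⊕ P'_i and thus P'_i = P_i ⊕ C_i ⊕ C'_i.
P'[1]: 0b1110 ⊕ 0b1100 ⊕ 0b0001 = 0b0011.
P'[2]: 0b1111 ⊕ 0b0010 ⊕ 0b0111 = 0b1010.
P'[3]: 0b1110 ⊕ 0b0010 ⊕ 0b1000 = 0b0100.

P'[1] = 0b0011, P'[2] = 0b1010, P'[3] = 0b0100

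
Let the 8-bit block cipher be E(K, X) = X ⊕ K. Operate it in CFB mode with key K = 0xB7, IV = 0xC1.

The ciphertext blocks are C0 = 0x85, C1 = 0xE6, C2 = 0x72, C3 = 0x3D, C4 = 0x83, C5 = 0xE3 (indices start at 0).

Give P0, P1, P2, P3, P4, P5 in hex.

P0 = 0xF3, P1 = 0xD4, P2 = 0x23, P3 = 0xF8, P4 = 0x09, P5 = 0xD7

CFB decryption: P_i = C_i ⊕ E(K, C_{i−1}), with C_{−1} = IV.
P0: E(K, 0xC1) = 0x76; 0x85 ⊕ 0x76 = 0xF3.
P1: E(K, 0x85) = 0x32; 0xE6 ⊕ 0x32 = 0xD4.
P2: E(K, 0xE6) = 0x51; 0x72 ⊕ 0x51 = 0x23.
P3: E(K, 0x72) = 0xC5; 0x3D ⊕ 0xC5 = 0xF8.
P4: E(K, 0x3D) = 0x8A; 0x83 ⊕ 0x8A = 0x09.
P5: E(K, 0x83) = 0x34; 0xE3 ⊕ 0x34 = 0xD7.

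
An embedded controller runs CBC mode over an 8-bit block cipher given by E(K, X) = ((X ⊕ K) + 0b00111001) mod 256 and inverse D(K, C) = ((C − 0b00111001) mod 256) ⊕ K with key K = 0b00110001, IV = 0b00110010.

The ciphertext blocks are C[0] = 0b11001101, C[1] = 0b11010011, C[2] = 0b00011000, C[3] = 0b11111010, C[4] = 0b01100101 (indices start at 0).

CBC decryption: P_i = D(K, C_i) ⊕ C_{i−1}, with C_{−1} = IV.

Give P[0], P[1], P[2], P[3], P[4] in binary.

P[0]: D(K, 0b11001101) = 0b10100101; 0b10100101 ⊕ 0b00110010 = 0b10010111.
P[1]: D(K, 0b11010011) = 0b10101011; 0b10101011 ⊕ 0b11001101 = 0b01100110.
P[2]: D(K, 0b00011000) = 0b11101110; 0b11101110 ⊕ 0b11010011 = 0b00111101.
P[3]: D(K, 0b11111010) = 0b11110000; 0b11110000 ⊕ 0b00011000 = 0b11101000.
P[4]: D(K, 0b01100101) = 0b00011101; 0b00011101 ⊕ 0b11111010 = 0b11100111.

P[0] = 0b10010111, P[1] = 0b01100110, P[2] = 0b00111101, P[3] = 0b11101000, P[4] = 0b11100111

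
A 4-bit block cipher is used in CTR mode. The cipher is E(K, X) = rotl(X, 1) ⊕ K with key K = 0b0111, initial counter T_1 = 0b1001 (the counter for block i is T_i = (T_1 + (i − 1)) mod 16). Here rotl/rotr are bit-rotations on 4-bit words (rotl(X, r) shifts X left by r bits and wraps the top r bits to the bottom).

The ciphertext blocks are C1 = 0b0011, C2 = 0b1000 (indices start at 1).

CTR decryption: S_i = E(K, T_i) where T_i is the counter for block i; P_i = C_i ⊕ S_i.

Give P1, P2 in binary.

P1 = 0b0111, P2 = 0b1010

P1: T = 0b1001, S = E(K, T) = 0b0100; 0b0011 ⊕ 0b0100 = 0b0111.
P2: T = 0b1010, S = E(K, T) = 0b0010; 0b1000 ⊕ 0b0010 = 0b1010.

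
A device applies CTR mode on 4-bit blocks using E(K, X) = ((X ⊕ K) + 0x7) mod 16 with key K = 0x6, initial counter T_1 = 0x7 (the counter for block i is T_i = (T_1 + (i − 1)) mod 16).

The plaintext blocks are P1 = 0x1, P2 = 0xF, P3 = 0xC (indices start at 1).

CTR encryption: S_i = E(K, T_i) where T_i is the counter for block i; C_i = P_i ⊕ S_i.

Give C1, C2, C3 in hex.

C1: T = 0x7, S = E(K, T) = 0x8; 0x1 ⊕ 0x8 = 0x9.
C2: T = 0x8, S = E(K, T) = 0x5; 0xF ⊕ 0x5 = 0xA.
C3: T = 0x9, S = E(K, T) = 0x6; 0xC ⊕ 0x6 = 0xA.

C1 = 0x9, C2 = 0xA, C3 = 0xA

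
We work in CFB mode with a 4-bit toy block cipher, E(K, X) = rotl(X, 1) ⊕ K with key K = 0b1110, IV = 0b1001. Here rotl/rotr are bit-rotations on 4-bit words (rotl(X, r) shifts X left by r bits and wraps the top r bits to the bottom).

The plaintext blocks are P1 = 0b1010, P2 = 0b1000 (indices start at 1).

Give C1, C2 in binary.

C1 = 0b0111, C2 = 0b1000

CFB encryption: C_i = P_i ⊕ E(K, C_{i−1}), with C_{0} = IV.
C1: E(K, 0b1001) = 0b1101; 0b1010 ⊕ 0b1101 = 0b0111.
C2: E(K, 0b0111) = 0b0000; 0b1000 ⊕ 0b0000 = 0b1000.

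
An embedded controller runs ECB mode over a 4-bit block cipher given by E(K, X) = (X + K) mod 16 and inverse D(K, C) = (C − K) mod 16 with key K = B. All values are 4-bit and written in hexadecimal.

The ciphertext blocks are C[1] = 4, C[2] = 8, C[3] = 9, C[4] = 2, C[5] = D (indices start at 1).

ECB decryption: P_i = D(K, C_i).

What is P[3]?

P[3]: D(K, 9) = E.

P[3] = E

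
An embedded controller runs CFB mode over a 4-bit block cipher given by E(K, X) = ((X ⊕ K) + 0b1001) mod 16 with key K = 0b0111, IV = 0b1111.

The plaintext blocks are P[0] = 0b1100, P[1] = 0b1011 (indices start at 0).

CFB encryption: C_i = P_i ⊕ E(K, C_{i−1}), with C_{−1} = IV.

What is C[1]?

C[1] = 0b1000

C[0]: E(K, 0b1111) = 0b0001; 0b1100 ⊕ 0b0001 = 0b1101.
C[1]: E(K, 0b1101) = 0b0011; 0b1011 ⊕ 0b0011 = 0b1000.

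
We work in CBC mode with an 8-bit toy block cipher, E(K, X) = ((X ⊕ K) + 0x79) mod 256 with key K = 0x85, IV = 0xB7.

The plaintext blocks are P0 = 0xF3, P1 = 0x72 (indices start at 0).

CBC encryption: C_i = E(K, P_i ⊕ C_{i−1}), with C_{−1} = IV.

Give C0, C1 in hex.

C0: P0 ⊕ 0xB7 = 0x44; E(K, 0x44) = 0x3A.
C1: P1 ⊕ 0x3A = 0x48; E(K, 0x48) = 0x46.

C0 = 0x3A, C1 = 0x46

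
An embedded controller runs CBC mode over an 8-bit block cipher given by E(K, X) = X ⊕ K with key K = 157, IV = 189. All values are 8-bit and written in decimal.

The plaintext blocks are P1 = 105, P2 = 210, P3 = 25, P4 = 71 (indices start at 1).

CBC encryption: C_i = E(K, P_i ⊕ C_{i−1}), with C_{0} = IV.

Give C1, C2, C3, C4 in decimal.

C1 = 73, C2 = 6, C3 = 130, C4 = 88

C1: P1 ⊕ 189 = 212; E(K, 212) = 73.
C2: P2 ⊕ 73 = 155; E(K, 155) = 6.
C3: P3 ⊕ 6 = 31; E(K, 31) = 130.
C4: P4 ⊕ 130 = 197; E(K, 197) = 88.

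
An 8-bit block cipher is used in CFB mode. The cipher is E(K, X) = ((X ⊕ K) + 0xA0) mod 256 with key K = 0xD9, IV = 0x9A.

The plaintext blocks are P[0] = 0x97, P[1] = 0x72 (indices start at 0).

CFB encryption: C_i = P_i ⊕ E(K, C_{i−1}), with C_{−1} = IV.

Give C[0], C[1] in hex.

C[0]: E(K, 0x9A) = 0xE3; 0x97 ⊕ 0xE3 = 0x74.
C[1]: E(K, 0x74) = 0x4D; 0x72 ⊕ 0x4D = 0x3F.

C[0] = 0x74, C[1] = 0x3F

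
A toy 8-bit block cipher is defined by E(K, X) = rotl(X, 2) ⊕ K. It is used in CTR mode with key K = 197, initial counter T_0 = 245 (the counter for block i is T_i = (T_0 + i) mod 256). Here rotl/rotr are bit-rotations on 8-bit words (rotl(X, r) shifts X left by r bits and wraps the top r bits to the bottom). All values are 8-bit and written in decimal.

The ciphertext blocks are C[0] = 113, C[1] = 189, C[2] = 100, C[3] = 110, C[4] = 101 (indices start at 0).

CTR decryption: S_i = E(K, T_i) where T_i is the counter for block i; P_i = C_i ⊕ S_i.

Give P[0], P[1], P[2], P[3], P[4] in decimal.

P[0]: T = 245, S = E(K, T) = 18; 113 ⊕ 18 = 99.
P[1]: T = 246, S = E(K, T) = 30; 189 ⊕ 30 = 163.
P[2]: T = 247, S = E(K, T) = 26; 100 ⊕ 26 = 126.
P[3]: T = 248, S = E(K, T) = 38; 110 ⊕ 38 = 72.
P[4]: T = 249, S = E(K, T) = 34; 101 ⊕ 34 = 71.

P[0] = 99, P[1] = 163, P[2] = 126, P[3] = 72, P[4] = 71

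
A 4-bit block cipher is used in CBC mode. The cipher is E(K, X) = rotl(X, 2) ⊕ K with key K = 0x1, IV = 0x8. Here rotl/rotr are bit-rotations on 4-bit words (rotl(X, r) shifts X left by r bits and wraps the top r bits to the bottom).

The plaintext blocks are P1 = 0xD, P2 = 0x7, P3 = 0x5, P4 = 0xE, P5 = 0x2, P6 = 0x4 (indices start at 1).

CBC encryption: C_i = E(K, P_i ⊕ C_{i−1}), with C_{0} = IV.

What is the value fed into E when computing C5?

0x4

C1: P1 ⊕ 0x8 = 0x5; E(K, 0x5) = 0x4.
C2: P2 ⊕ 0x4 = 0x3; E(K, 0x3) = 0xD.
C3: P3 ⊕ 0xD = 0x8; E(K, 0x8) = 0x3.
C4: P4 ⊕ 0x3 = 0xD; E(K, 0xD) = 0x6.
C5: P5 ⊕ 0x6 = 0x4; E(K, 0x4) = 0x0.
So the input to E for block 5 is 0x4.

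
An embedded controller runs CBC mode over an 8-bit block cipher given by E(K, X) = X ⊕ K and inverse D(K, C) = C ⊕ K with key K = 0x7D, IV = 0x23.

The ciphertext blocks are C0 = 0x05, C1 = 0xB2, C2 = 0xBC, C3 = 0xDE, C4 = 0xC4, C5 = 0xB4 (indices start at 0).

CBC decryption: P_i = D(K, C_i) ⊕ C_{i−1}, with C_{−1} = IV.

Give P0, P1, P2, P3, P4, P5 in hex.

P0 = 0x5B, P1 = 0xCA, P2 = 0x73, P3 = 0x1F, P4 = 0x67, P5 = 0x0D

P0: D(K, 0x05) = 0x78; 0x78 ⊕ 0x23 = 0x5B.
P1: D(K, 0xB2) = 0xCF; 0xCF ⊕ 0x05 = 0xCA.
P2: D(K, 0xBC) = 0xC1; 0xC1 ⊕ 0xB2 = 0x73.
P3: D(K, 0xDE) = 0xA3; 0xA3 ⊕ 0xBC = 0x1F.
P4: D(K, 0xC4) = 0xB9; 0xB9 ⊕ 0xDE = 0x67.
P5: D(K, 0xB4) = 0xC9; 0xC9 ⊕ 0xC4 = 0x0D.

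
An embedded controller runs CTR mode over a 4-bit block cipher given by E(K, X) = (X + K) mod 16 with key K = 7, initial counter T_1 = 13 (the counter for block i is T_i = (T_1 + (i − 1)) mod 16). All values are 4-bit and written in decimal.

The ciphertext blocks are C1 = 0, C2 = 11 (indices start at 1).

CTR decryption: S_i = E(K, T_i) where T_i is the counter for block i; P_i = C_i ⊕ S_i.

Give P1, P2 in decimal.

P1: T = 13, S = E(K, T) = 4; 0 ⊕ 4 = 4.
P2: T = 14, S = E(K, T) = 5; 11 ⊕ 5 = 14.

P1 = 4, P2 = 14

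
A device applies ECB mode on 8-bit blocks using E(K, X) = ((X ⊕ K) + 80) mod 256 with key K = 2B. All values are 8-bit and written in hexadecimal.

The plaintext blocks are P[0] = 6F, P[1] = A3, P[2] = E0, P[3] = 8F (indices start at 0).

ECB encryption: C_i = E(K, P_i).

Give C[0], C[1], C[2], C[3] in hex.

C[0]: E(K, 6F) = C4.
C[1]: E(K, A3) = 08.
C[2]: E(K, E0) = 4B.
C[3]: E(K, 8F) = 24.

C[0] = C4, C[1] = 08, C[2] = 4B, C[3] = 24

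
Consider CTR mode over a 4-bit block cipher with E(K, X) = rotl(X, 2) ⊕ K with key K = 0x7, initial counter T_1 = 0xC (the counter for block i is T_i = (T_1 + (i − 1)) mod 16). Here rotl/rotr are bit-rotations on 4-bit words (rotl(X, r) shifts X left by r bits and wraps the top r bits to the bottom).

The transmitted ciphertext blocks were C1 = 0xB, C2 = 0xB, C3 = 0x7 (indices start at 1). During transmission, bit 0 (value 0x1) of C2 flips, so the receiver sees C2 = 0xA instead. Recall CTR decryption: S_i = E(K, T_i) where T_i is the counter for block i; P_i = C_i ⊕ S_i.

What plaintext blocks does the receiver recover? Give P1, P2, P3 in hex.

Only C2 changed, to 0xA. In CTR, a change in C_i flips the same bit in P_i only; the keystream is unaffected. Decrypting the received ciphertext:
P1: T = 0xC, S = E(K, T) = 0x4; 0xB ⊕ 0x4 = 0xF.
P2: T = 0xD, S = E(K, T) = 0x0; 0xA ⊕ 0x0 = 0xA.
P3: T = 0xE, S = E(K, T) = 0xC; 0x7 ⊕ 0xC = 0xB.
Blocks that differ from the original plaintext: P2.

P1 = 0xF, P2 = 0xA, P3 = 0xB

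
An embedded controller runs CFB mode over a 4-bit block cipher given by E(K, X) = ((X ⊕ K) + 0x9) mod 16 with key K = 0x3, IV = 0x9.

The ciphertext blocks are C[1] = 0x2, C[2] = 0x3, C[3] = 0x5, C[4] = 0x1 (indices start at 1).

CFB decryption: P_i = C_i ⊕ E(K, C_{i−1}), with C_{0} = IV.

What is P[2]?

P[2]: E(K, 0x2) = 0xA; 0x3 ⊕ 0xA = 0x9.

P[2] = 0x9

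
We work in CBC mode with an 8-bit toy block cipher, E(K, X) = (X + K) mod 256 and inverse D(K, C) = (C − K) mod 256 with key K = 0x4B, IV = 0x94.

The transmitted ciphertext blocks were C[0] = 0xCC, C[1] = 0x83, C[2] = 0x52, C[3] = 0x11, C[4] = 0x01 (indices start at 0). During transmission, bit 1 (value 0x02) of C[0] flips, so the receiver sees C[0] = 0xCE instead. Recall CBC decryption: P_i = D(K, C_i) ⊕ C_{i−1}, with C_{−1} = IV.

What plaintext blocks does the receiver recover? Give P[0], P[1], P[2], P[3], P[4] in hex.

Only C[0] changed, to 0xCE. In CBC, a change in C_i garbles P_i and flips the same bit in P_{i+1}. Decrypting the received ciphertext:
P[0]: D(K, 0xCE) = 0x83; 0x83 ⊕ 0x94 = 0x17.
P[1]: D(K, 0x83) = 0x38; 0x38 ⊕ 0xCE = 0xF6.
P[2]: D(K, 0x52) = 0x07; 0x07 ⊕ 0x83 = 0x84.
P[3]: D(K, 0x11) = 0xC6; 0xC6 ⊕ 0x52 = 0x94.
P[4]: D(K, 0x01) = 0xB6; 0xB6 ⊕ 0x11 = 0xA7.
Blocks that differ from the original plaintext: P[0], P[1].

P[0] = 0x17, P[1] = 0xF6, P[2] = 0x84, P[3] = 0x94, P[4] = 0xA7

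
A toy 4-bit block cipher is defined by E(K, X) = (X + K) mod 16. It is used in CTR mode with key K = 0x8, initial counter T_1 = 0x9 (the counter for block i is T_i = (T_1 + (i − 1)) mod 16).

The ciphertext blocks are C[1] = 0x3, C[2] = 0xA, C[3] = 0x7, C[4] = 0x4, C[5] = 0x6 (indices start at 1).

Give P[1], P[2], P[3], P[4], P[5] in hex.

P[1] = 0x2, P[2] = 0x8, P[3] = 0x4, P[4] = 0x0, P[5] = 0x3

CTR decryption: S_i = E(K, T_i) where T_i is the counter for block i; P_i = C_i ⊕ S_i.
P[1]: T = 0x9, S = E(K, T) = 0x1; 0x3 ⊕ 0x1 = 0x2.
P[2]: T = 0xA, S = E(K, T) = 0x2; 0xA ⊕ 0x2 = 0x8.
P[3]: T = 0xB, S = E(K, T) = 0x3; 0x7 ⊕ 0x3 = 0x4.
P[4]: T = 0xC, S = E(K, T) = 0x4; 0x4 ⊕ 0x4 = 0x0.
P[5]: T = 0xD, S = E(K, T) = 0x5; 0x6 ⊕ 0x5 = 0x3.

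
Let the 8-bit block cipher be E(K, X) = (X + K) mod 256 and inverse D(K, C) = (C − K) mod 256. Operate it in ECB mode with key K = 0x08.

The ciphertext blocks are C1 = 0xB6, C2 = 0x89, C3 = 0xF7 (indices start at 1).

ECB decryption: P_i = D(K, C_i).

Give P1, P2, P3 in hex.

P1: D(K, 0xB6) = 0xAE.
P2: D(K, 0x89) = 0x81.
P3: D(K, 0xF7) = 0xEF.

P1 = 0xAE, P2 = 0x81, P3 = 0xEF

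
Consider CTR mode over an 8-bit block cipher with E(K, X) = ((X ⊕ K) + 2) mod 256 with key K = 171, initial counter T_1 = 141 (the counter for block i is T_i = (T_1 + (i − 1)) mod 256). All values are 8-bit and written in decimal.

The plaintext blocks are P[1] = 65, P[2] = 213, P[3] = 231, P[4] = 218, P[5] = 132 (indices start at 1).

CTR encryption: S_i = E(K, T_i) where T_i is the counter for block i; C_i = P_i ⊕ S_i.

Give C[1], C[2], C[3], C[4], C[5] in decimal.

C[1] = 105, C[2] = 242, C[3] = 193, C[4] = 231, C[5] = 184

C[1]: T = 141, S = E(K, T) = 40; 65 ⊕ 40 = 105.
C[2]: T = 142, S = E(K, T) = 39; 213 ⊕ 39 = 242.
C[3]: T = 143, S = E(K, T) = 38; 231 ⊕ 38 = 193.
C[4]: T = 144, S = E(K, T) = 61; 218 ⊕ 61 = 231.
C[5]: T = 145, S = E(K, T) = 60; 132 ⊕ 60 = 184.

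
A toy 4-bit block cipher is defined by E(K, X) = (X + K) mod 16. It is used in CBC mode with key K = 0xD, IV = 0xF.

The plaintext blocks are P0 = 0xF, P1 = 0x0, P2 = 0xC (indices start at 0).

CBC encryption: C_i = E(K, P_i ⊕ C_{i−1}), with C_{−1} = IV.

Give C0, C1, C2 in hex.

C0: P0 ⊕ 0xF = 0x0; E(K, 0x0) = 0xD.
C1: P1 ⊕ 0xD = 0xD; E(K, 0xD) = 0xA.
C2: P2 ⊕ 0xA = 0x6; E(K, 0x6) = 0x3.

C0 = 0xD, C1 = 0xA, C2 = 0x3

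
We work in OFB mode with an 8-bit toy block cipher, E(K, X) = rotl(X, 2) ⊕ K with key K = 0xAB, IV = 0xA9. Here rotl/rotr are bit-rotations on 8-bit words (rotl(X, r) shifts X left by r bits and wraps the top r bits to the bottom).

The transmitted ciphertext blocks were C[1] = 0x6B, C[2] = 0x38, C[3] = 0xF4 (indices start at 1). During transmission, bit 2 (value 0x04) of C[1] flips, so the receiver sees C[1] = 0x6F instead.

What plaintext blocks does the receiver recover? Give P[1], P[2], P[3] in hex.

P[1] = 0x62, P[2] = 0xA7, P[3] = 0x21

OFB decryption: S_i = E(K, S_{i−1}) with S_{0} = IV; P_i = C_i ⊕ S_i.
Only C[1] changed, to 0x6F. In OFB, a change in C_i flips the same bit in P_i only; the keystream is unaffected. Decrypting the received ciphertext:
P[1]: S = E(K, 0xA9) = 0x0D; 0x6F ⊕ 0x0D = 0x62.
P[2]: S = E(K, 0x0D) = 0x9F; 0x38 ⊕ 0x9F = 0xA7.
P[3]: S = E(K, 0x9F) = 0xD5; 0xF4 ⊕ 0xD5 = 0x21.
Blocks that differ from the original plaintext: P[1].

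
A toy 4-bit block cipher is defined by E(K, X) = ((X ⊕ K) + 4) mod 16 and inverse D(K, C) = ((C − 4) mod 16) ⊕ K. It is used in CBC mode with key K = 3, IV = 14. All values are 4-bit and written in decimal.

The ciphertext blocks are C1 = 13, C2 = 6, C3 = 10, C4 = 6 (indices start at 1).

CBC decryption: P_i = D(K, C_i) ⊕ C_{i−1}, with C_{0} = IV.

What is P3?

P3: D(K, 10) = 5; 5 ⊕ 6 = 3.

P3 = 3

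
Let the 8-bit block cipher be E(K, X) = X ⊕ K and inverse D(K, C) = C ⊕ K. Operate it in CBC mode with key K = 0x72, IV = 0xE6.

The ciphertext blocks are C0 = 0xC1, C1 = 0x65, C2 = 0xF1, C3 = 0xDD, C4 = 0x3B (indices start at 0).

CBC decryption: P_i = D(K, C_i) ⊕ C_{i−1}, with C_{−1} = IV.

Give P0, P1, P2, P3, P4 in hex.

P0: D(K, 0xC1) = 0xB3; 0xB3 ⊕ 0xE6 = 0x55.
P1: D(K, 0x65) = 0x17; 0x17 ⊕ 0xC1 = 0xD6.
P2: D(K, 0xF1) = 0x83; 0x83 ⊕ 0x65 = 0xE6.
P3: D(K, 0xDD) = 0xAF; 0xAF ⊕ 0xF1 = 0x5E.
P4: D(K, 0x3B) = 0x49; 0x49 ⊕ 0xDD = 0x94.

P0 = 0x55, P1 = 0xD6, P2 = 0xE6, P3 = 0x5E, P4 = 0x94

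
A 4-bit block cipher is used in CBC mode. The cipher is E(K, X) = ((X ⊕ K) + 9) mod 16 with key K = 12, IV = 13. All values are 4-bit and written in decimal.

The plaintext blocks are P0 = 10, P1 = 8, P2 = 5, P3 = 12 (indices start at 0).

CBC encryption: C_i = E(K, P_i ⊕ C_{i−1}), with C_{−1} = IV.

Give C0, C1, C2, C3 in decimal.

C0: P0 ⊕ 13 = 7; E(K, 7) = 4.
C1: P1 ⊕ 4 = 12; E(K, 12) = 9.
C2: P2 ⊕ 9 = 12; E(K, 12) = 9.
C3: P3 ⊕ 9 = 5; E(K, 5) = 2.

C0 = 4, C1 = 9, C2 = 9, C3 = 2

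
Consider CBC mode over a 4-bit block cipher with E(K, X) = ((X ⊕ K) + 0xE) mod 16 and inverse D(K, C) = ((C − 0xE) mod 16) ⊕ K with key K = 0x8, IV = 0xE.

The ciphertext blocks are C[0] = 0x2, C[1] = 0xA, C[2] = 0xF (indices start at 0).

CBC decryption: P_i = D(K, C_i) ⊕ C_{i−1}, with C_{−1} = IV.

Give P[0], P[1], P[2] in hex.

P[0]: D(K, 0x2) = 0xC; 0xC ⊕ 0xE = 0x2.
P[1]: D(K, 0xA) = 0x4; 0x4 ⊕ 0x2 = 0x6.
P[2]: D(K, 0xF) = 0x9; 0x9 ⊕ 0xA = 0x3.

P[0] = 0x2, P[1] = 0x6, P[2] = 0x3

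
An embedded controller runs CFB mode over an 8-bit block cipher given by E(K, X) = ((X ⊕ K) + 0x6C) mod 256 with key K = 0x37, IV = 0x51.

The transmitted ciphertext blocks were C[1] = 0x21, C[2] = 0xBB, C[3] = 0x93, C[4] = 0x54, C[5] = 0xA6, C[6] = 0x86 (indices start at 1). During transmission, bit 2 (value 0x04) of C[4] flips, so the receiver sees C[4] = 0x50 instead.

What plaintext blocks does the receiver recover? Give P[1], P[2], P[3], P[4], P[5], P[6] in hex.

CFB decryption: P_i = C_i ⊕ E(K, C_{i−1}), with C_{0} = IV.
Only C[4] changed, to 0x50. In CFB, a change in C_i flips the same bit in P_i and garbles P_{i+1}. Decrypting the received ciphertext:
P[1]: E(K, 0x51) = 0xD2; 0x21 ⊕ 0xD2 = 0xF3.
P[2]: E(K, 0x21) = 0x82; 0xBB ⊕ 0x82 = 0x39.
P[3]: E(K, 0xBB) = 0xF8; 0x93 ⊕ 0xF8 = 0x6B.
P[4]: E(K, 0x93) = 0x10; 0x50 ⊕ 0x10 = 0x40.
P[5]: E(K, 0x50) = 0xD3; 0xA6 ⊕ 0xD3 = 0x75.
P[6]: E(K, 0xA6) = 0xFD; 0x86 ⊕ 0xFD = 0x7B.
Blocks that differ from the original plaintext: P[4], P[5].

P[1] = 0xF3, P[2] = 0x39, P[3] = 0x6B, P[4] = 0x40, P[5] = 0x75, P[6] = 0x7B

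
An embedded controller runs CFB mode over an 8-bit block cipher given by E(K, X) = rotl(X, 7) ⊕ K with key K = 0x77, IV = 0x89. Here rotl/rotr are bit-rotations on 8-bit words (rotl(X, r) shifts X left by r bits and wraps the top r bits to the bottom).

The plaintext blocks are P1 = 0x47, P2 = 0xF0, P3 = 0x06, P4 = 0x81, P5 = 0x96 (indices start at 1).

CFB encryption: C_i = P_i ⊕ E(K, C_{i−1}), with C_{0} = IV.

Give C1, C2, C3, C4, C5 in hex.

C1: E(K, 0x89) = 0xB3; 0x47 ⊕ 0xB3 = 0xF4.
C2: E(K, 0xF4) = 0x0D; 0xF0 ⊕ 0x0D = 0xFD.
C3: E(K, 0xFD) = 0x89; 0x06 ⊕ 0x89 = 0x8F.
C4: E(K, 0x8F) = 0xB0; 0x81 ⊕ 0xB0 = 0x31.
C5: E(K, 0x31) = 0xEF; 0x96 ⊕ 0xEF = 0x79.

C1 = 0xF4, C2 = 0xFD, C3 = 0x8F, C4 = 0x31, C5 = 0x79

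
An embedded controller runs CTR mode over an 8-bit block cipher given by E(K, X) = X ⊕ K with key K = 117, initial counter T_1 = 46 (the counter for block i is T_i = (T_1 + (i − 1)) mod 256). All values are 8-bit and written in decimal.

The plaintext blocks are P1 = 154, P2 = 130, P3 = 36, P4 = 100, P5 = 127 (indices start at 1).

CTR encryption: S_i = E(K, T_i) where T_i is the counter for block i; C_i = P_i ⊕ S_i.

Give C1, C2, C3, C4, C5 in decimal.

C1: T = 46, S = E(K, T) = 91; 154 ⊕ 91 = 193.
C2: T = 47, S = E(K, T) = 90; 130 ⊕ 90 = 216.
C3: T = 48, S = E(K, T) = 69; 36 ⊕ 69 = 97.
C4: T = 49, S = E(K, T) = 68; 100 ⊕ 68 = 32.
C5: T = 50, S = E(K, T) = 71; 127 ⊕ 71 = 56.

C1 = 193, C2 = 216, C3 = 97, C4 = 32, C5 = 56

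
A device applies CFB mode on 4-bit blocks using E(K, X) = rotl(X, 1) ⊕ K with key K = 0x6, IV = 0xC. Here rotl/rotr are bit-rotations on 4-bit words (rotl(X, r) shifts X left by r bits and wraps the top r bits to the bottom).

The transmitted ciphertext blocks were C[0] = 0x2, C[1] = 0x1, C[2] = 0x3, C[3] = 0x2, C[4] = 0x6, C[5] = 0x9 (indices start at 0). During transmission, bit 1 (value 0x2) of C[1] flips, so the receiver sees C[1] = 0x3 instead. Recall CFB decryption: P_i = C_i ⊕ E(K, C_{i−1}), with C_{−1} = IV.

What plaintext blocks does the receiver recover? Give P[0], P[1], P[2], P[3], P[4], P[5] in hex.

Only C[1] changed, to 0x3. In CFB, a change in C_i flips the same bit in P_i and garbles P_{i+1}. Decrypting the received ciphertext:
P[0]: E(K, 0xC) = 0xF; 0x2 ⊕ 0xF = 0xD.
P[1]: E(K, 0x2) = 0x2; 0x3 ⊕ 0x2 = 0x1.
P[2]: E(K, 0x3) = 0x0; 0x3 ⊕ 0x0 = 0x3.
P[3]: E(K, 0x3) = 0x0; 0x2 ⊕ 0x0 = 0x2.
P[4]: E(K, 0x2) = 0x2; 0x6 ⊕ 0x2 = 0x4.
P[5]: E(K, 0x6) = 0xA; 0x9 ⊕ 0xA = 0x3.
Blocks that differ from the original plaintext: P[1], P[2].

P[0] = 0xD, P[1] = 0x1, P[2] = 0x3, P[3] = 0x2, P[4] = 0x4, P[5] = 0x3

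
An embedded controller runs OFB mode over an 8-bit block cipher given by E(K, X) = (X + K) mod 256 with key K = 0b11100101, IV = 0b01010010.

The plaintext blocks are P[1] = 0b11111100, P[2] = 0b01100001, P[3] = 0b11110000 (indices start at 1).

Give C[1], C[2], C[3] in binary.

OFB encryption: S_i = E(K, S_{i−1}) with S_{0} = IV; C_i = P_i ⊕ S_i.
C[1]: S = E(K, 0b01010010) = 0b00110111; 0b11111100 ⊕ 0b00110111 = 0b11001011.
C[2]: S = E(K, 0b00110111) = 0b00011100; 0b01100001 ⊕ 0b00011100 = 0b01111101.
C[3]: S = E(K, 0b00011100) = 0b00000001; 0b11110000 ⊕ 0b00000001 = 0b11110001.

C[1] = 0b11001011, C[2] = 0b01111101, C[3] = 0b11110001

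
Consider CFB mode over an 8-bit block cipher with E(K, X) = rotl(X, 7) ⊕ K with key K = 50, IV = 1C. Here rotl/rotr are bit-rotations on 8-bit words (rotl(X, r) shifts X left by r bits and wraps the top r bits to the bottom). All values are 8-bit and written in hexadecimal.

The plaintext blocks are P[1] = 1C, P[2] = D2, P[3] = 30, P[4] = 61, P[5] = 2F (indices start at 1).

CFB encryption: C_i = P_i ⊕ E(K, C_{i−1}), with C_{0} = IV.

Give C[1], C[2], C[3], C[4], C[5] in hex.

C[1] = 42, C[2] = A3, C[3] = B1, C[4] = E9, C[5] = 8B

C[1]: E(K, 1C) = 5E; 1C ⊕ 5E = 42.
C[2]: E(K, 42) = 71; D2 ⊕ 71 = A3.
C[3]: E(K, A3) = 81; 30 ⊕ 81 = B1.
C[4]: E(K, B1) = 88; 61 ⊕ 88 = E9.
C[5]: E(K, E9) = A4; 2F ⊕ A4 = 8B.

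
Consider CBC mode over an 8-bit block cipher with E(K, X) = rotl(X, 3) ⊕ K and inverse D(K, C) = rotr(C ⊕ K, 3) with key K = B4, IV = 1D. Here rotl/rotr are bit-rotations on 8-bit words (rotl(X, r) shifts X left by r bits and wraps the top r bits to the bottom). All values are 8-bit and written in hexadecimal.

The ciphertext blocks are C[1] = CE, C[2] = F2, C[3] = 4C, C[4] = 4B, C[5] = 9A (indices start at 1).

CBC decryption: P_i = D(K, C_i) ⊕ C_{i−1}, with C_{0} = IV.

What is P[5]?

P[5]: D(K, 9A) = C5; C5 ⊕ 4B = 8E.

P[5] = 8E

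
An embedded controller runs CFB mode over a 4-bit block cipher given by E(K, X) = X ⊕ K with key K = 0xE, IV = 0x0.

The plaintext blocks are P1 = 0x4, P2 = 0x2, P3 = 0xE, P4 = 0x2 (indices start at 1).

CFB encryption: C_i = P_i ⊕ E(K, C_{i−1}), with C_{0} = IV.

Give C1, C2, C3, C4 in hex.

C1: E(K, 0x0) = 0xE; 0x4 ⊕ 0xE = 0xA.
C2: E(K, 0xA) = 0x4; 0x2 ⊕ 0x4 = 0x6.
C3: E(K, 0x6) = 0x8; 0xE ⊕ 0x8 = 0x6.
C4: E(K, 0x6) = 0x8; 0x2 ⊕ 0x8 = 0xA.

C1 = 0xA, C2 = 0x6, C3 = 0x6, C4 = 0xA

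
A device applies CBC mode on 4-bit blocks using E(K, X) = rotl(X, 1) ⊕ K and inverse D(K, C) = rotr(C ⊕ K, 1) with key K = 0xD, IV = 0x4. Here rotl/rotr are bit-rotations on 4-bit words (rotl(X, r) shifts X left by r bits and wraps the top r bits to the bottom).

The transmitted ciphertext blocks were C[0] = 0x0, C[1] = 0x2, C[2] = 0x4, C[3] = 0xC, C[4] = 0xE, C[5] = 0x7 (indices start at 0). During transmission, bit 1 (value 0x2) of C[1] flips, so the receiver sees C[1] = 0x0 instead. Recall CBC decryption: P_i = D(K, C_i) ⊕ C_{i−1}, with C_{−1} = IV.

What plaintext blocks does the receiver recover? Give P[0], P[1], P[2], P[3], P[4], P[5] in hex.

Only C[1] changed, to 0x0. In CBC, a change in C_i garbles P_i and flips the same bit in P_{i+1}. Decrypting the received ciphertext:
P[0]: D(K, 0x0) = 0xE; 0xE ⊕ 0x4 = 0xA.
P[1]: D(K, 0x0) = 0xE; 0xE ⊕ 0x0 = 0xE.
P[2]: D(K, 0x4) = 0xC; 0xC ⊕ 0x0 = 0xC.
P[3]: D(K, 0xC) = 0x8; 0x8 ⊕ 0x4 = 0xC.
P[4]: D(K, 0xE) = 0x9; 0x9 ⊕ 0xC = 0x5.
P[5]: D(K, 0x7) = 0x5; 0x5 ⊕ 0xE = 0xB.
Blocks that differ from the original plaintext: P[1], P[2].

P[0] = 0xA, P[1] = 0xE, P[2] = 0xC, P[3] = 0xC, P[4] = 0x5, P[5] = 0xB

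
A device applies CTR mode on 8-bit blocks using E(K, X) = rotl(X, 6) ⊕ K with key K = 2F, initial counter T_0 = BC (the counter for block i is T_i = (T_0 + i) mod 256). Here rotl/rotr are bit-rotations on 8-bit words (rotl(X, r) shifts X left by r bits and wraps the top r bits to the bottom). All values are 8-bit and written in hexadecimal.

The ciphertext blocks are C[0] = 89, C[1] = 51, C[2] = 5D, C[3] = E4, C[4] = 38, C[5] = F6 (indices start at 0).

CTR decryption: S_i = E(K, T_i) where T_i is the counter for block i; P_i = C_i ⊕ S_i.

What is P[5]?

P[5] = A9

P[5]: T = C1, S = E(K, T) = 5F; F6 ⊕ 5F = A9.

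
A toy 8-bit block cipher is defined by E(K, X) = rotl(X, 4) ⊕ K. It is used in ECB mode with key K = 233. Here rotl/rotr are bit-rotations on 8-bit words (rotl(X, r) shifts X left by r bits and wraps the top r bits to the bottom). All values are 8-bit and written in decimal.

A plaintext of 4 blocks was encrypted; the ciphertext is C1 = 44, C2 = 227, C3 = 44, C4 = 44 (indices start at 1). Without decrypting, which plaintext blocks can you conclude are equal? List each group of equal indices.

P1 = P3 = P4

ECB encrypts each block independently with the same key, so equal ciphertext blocks imply equal plaintext blocks.
C1 = C3 = C4 = 44, so P1 = P3 = P4.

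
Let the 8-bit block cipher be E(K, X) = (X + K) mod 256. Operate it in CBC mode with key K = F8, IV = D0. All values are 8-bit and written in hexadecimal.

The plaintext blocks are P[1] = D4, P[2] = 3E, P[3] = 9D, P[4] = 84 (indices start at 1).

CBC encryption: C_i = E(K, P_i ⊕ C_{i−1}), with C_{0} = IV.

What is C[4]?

C[4] = 93

C[1]: P[1] ⊕ D0 = 04; E(K, 04) = FC.
C[2]: P[2] ⊕ FC = C2; E(K, C2) = BA.
C[3]: P[3] ⊕ BA = 27; E(K, 27) = 1F.
C[4]: P[4] ⊕ 1F = 9B; E(K, 9B) = 93.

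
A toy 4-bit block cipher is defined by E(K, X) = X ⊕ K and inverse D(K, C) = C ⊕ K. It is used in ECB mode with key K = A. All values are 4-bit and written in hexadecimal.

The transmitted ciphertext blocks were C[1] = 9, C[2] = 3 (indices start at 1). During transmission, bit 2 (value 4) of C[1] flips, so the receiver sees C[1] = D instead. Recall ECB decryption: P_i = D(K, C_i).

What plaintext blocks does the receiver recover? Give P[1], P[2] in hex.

Only C[1] changed, to D. In ECB, a change in C_i affects only P_i. Decrypting the received ciphertext:
P[1]: D(K, D) = 7.
P[2]: D(K, 3) = 9.
Blocks that differ from the original plaintext: P[1].

P[1] = 7, P[2] = 9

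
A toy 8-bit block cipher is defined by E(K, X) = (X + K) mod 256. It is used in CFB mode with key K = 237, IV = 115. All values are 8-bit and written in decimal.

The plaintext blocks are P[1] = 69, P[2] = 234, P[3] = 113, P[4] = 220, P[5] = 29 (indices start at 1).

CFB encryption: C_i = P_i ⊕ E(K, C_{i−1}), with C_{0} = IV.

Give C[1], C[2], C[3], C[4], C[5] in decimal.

C[1]: E(K, 115) = 96; 69 ⊕ 96 = 37.
C[2]: E(K, 37) = 18; 234 ⊕ 18 = 248.
C[3]: E(K, 248) = 229; 113 ⊕ 229 = 148.
C[4]: E(K, 148) = 129; 220 ⊕ 129 = 93.
C[5]: E(K, 93) = 74; 29 ⊕ 74 = 87.

C[1] = 37, C[2] = 248, C[3] = 148, C[4] = 93, C[5] = 87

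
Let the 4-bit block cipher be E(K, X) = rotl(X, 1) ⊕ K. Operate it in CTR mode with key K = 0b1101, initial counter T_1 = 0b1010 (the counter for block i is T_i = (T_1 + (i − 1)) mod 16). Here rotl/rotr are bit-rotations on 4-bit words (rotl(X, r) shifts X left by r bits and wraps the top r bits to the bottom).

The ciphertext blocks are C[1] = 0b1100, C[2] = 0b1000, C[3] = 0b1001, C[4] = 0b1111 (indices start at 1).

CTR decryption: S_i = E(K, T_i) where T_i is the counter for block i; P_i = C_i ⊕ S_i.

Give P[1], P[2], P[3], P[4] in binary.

P[1] = 0b0100, P[2] = 0b0010, P[3] = 0b1101, P[4] = 0b1001

P[1]: T = 0b1010, S = E(K, T) = 0b1000; 0b1100 ⊕ 0b1000 = 0b0100.
P[2]: T = 0b1011, S = E(K, T) = 0b1010; 0b1000 ⊕ 0b1010 = 0b0010.
P[3]: T = 0b1100, S = E(K, T) = 0b0100; 0b1001 ⊕ 0b0100 = 0b1101.
P[4]: T = 0b1101, S = E(K, T) = 0b0110; 0b1111 ⊕ 0b0110 = 0b1001.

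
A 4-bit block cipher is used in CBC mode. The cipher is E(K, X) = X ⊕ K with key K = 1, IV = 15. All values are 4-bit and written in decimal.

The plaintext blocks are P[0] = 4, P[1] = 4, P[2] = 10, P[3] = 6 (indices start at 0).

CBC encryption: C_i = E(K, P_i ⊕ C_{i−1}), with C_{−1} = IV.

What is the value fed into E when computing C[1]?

14

C[0]: P[0] ⊕ 15 = 11; E(K, 11) = 10.
C[1]: P[1] ⊕ 10 = 14; E(K, 14) = 15.
So the input to E for block [1] is 14.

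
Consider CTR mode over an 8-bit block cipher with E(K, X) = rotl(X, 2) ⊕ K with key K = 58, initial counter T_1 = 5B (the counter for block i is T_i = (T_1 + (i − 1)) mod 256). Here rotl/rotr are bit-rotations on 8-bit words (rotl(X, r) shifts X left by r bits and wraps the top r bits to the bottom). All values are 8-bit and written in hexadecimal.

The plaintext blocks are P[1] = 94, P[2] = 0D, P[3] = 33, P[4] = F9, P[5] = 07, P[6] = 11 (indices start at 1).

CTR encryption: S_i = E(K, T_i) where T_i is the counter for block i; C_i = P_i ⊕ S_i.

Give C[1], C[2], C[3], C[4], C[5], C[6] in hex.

C[1]: T = 5B, S = E(K, T) = 35; 94 ⊕ 35 = A1.
C[2]: T = 5C, S = E(K, T) = 29; 0D ⊕ 29 = 24.
C[3]: T = 5D, S = E(K, T) = 2D; 33 ⊕ 2D = 1E.
C[4]: T = 5E, S = E(K, T) = 21; F9 ⊕ 21 = D8.
C[5]: T = 5F, S = E(K, T) = 25; 07 ⊕ 25 = 22.
C[6]: T = 60, S = E(K, T) = D9; 11 ⊕ D9 = C8.

C[1] = A1, C[2] = 24, C[3] = 1E, C[4] = D8, C[5] = 22, C[6] = C8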